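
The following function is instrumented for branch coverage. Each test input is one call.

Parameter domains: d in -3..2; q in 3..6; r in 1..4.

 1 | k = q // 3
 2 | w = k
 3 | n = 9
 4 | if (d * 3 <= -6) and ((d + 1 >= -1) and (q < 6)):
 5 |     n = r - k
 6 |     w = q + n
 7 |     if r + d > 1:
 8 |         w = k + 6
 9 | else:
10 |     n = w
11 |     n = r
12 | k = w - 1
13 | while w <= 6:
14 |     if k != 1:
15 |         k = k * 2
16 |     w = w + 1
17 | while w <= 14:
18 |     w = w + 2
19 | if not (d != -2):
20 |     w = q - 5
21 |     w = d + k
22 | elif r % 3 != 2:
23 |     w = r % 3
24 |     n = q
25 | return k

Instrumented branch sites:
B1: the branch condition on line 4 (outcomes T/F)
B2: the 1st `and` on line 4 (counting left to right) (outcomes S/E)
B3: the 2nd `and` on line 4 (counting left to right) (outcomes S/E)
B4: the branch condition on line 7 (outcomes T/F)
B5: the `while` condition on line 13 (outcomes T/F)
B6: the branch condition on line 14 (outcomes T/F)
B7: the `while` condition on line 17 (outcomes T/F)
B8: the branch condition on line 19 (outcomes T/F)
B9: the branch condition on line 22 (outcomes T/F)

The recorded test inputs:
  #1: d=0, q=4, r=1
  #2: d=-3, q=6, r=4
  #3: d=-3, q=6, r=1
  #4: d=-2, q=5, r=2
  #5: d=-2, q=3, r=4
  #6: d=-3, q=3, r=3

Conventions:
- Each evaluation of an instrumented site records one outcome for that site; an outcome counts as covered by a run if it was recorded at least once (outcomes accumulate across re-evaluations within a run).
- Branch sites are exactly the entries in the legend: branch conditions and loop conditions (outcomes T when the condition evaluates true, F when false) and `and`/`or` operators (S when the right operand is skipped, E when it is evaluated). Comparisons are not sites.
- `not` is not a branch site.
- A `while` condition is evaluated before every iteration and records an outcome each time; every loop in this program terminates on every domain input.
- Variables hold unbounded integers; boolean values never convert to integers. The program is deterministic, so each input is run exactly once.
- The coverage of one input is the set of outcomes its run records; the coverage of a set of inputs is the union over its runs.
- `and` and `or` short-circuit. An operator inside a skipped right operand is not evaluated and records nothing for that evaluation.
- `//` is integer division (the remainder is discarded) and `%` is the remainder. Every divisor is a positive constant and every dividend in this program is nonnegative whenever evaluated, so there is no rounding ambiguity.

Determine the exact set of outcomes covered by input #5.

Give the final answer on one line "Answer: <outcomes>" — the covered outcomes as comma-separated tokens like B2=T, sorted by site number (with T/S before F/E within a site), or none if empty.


Simulating input #5 (d=-2, q=3, r=4) step by step:
  B2->E, B3->E, B1->T, B4->T, B5->F, B7->T, B7->T, B7->T, B7->T, B7->F
  B8->T
collecting distinct outcomes: B1=T, B2=E, B3=E, B4=T, B5=F, B7=T, B7=F, B8=T
Answer: B1=T, B2=E, B3=E, B4=T, B5=F, B7=T, B7=F, B8=T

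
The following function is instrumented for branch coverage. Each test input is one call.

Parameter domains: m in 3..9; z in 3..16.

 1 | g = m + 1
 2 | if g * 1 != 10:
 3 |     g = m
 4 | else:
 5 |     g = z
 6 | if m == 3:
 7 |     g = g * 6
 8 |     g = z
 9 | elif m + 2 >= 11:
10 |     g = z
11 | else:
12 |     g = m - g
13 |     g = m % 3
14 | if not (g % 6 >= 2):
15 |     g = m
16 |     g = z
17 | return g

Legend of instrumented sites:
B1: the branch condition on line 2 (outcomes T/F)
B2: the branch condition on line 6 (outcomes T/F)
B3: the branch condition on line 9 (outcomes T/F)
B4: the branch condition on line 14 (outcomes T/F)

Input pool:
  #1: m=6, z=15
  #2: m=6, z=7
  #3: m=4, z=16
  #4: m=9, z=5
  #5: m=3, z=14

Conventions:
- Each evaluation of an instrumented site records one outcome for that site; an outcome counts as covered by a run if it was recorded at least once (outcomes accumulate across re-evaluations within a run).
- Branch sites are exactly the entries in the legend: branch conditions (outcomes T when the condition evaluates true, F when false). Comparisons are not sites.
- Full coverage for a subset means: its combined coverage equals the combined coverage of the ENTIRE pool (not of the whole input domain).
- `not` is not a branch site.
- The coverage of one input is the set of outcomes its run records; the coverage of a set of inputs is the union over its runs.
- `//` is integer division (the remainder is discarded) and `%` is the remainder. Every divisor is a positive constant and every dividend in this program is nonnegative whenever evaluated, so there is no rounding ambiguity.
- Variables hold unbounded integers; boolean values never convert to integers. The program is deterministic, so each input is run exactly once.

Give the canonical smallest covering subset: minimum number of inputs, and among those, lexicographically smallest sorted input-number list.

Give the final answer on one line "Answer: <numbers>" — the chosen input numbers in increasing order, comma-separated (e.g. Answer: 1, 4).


input #1 (m=6, z=15): covers B1=T, B2=F, B3=F, B4=T
input #2 (m=6, z=7): covers B1=T, B2=F, B3=F, B4=T
input #3 (m=4, z=16): covers B1=T, B2=F, B3=F, B4=T
input #4 (m=9, z=5): covers B1=F, B2=F, B3=T, B4=F
input #5 (m=3, z=14): covers B1=T, B2=T, B4=F
together the pool reaches 8 outcomes: B1=T, B1=F, B2=T, B2=F, B3=T, B3=F, B4=T, B4=F
every size-1 subset falls short of the 8 outcomes (best: 4/8)
every size-2 subset falls short of the 8 outcomes (best: 7/8)
the canonical winner is {1, 4, 5}: size 3, full 8-outcome coverage, earliest index list among size-3 covers
Answer: 1, 4, 5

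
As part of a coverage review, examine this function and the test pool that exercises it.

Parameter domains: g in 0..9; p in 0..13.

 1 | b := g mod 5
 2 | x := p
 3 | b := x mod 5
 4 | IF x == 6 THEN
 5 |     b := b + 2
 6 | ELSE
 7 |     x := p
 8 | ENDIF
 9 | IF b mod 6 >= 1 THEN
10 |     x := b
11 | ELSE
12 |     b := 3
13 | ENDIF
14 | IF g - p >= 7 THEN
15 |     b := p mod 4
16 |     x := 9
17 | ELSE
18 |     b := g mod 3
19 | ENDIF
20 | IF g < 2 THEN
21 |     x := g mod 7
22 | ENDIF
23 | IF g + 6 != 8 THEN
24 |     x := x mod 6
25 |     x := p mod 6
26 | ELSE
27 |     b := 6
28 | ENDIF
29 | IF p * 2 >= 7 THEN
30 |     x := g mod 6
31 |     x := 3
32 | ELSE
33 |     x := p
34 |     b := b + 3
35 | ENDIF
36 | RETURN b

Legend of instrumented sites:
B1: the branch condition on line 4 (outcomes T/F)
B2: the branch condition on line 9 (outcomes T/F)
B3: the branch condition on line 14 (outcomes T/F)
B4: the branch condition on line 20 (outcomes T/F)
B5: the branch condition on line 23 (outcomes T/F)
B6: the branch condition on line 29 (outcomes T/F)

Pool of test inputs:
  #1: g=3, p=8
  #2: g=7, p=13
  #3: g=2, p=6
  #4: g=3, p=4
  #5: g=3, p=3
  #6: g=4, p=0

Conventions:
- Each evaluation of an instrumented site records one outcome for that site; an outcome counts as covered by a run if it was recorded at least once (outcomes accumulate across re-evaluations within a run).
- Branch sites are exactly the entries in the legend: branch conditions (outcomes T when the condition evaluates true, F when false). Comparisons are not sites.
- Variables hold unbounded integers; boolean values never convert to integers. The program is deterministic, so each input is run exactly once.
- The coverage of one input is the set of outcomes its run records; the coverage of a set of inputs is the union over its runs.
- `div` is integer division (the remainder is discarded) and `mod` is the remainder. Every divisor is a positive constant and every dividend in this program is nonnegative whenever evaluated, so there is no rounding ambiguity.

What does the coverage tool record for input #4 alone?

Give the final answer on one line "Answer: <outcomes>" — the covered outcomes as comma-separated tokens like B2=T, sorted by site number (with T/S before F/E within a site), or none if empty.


Running input #4 (g=3, p=4), event by event:
  B1->F, B2->T, B3->F, B4->F, B5->T, B6->T
as a set, this run covers: B1=F, B2=T, B3=F, B4=F, B5=T, B6=T
Answer: B1=F, B2=T, B3=F, B4=F, B5=T, B6=T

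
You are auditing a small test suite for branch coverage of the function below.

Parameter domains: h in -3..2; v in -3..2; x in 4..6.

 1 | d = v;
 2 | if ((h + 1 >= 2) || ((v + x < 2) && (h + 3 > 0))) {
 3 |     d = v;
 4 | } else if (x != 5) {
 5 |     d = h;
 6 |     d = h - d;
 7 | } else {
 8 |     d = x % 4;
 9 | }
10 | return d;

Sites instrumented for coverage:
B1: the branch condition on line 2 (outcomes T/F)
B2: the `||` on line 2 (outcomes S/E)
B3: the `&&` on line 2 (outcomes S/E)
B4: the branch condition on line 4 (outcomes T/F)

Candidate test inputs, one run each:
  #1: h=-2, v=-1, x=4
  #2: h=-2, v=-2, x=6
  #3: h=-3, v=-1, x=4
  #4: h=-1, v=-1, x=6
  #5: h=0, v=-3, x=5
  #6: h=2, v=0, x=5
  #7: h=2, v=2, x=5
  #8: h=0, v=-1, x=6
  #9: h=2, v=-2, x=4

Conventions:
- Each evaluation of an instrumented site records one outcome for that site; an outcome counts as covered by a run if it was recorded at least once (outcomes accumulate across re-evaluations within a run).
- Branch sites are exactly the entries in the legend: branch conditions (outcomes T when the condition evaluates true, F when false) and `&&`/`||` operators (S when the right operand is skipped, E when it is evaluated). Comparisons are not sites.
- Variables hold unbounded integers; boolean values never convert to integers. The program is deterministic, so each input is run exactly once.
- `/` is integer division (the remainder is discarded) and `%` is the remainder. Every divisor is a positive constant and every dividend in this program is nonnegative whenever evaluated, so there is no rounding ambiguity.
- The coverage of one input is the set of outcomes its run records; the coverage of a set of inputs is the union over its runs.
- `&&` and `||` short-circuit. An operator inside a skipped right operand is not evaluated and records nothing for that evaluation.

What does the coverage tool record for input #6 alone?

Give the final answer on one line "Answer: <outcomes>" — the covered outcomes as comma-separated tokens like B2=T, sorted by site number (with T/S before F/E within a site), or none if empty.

Event log for input #6 (h=2, v=0, x=5):
  B2->S, B1->T
distinct outcomes covered: B1=T, B2=S

Answer: B1=T, B2=S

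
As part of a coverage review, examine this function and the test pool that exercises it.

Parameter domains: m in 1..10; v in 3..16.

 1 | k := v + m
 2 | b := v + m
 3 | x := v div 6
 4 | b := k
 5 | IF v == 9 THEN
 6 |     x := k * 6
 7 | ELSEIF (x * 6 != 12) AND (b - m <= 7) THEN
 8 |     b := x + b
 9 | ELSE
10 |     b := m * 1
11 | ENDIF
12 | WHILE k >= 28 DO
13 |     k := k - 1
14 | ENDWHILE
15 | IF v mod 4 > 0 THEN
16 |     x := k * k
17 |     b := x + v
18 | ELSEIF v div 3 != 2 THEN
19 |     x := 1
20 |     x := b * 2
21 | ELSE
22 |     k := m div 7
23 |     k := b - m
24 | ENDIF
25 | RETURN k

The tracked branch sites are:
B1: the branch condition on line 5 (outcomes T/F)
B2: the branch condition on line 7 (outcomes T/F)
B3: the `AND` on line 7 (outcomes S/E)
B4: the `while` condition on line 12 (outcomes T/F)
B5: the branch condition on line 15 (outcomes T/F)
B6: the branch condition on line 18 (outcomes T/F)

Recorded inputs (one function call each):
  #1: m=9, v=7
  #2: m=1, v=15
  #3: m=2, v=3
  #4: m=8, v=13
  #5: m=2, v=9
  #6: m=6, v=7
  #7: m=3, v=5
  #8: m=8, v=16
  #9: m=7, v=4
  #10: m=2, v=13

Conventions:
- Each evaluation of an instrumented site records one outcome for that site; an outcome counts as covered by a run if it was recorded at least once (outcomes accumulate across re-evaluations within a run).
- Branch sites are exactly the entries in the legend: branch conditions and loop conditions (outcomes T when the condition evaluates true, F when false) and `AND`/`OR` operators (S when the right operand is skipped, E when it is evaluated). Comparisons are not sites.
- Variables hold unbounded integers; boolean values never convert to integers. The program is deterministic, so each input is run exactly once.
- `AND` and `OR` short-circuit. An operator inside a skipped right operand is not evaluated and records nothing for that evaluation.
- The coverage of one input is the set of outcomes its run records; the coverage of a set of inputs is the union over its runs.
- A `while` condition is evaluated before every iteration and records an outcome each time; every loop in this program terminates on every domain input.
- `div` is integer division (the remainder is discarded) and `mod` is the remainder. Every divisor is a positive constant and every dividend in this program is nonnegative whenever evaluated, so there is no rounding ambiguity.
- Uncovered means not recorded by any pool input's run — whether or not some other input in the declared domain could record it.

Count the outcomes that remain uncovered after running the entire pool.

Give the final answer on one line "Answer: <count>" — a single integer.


test 1 (m=9, v=7) fires B1->F, B3->E, B2->T, B4->F, B5->T; hits B1=F, B2=T, B3=E, B4=F, B5=T
test 2 (m=1, v=15) fires B1->F, B3->S, B2->F, B4->F, B5->T; hits B1=F, B2=F, B3=S, B4=F, B5=T
test 3 (m=2, v=3) fires B1->F, B3->E, B2->T, B4->F, B5->T; hits B1=F, B2=T, B3=E, B4=F, B5=T
test 4 (m=8, v=13) fires B1->F, B3->S, B2->F, B4->F, B5->T; hits B1=F, B2=F, B3=S, B4=F, B5=T
test 5 (m=2, v=9) fires B1->T, B4->F, B5->T; hits B1=T, B4=F, B5=T
test 6 (m=6, v=7) fires B1->F, B3->E, B2->T, B4->F, B5->T; hits B1=F, B2=T, B3=E, B4=F, B5=T
test 7 (m=3, v=5) fires B1->F, B3->E, B2->T, B4->F, B5->T; hits B1=F, B2=T, B3=E, B4=F, B5=T
test 8 (m=8, v=16) fires B1->F, B3->S, B2->F, B4->F, B5->F, B6->T; hits B1=F, B2=F, B3=S, B4=F, B5=F, B6=T
test 9 (m=7, v=4) fires B1->F, B3->E, B2->T, B4->F, B5->F, B6->T; hits B1=F, B2=T, B3=E, B4=F, B5=F, B6=T
test 10 (m=2, v=13) fires B1->F, B3->S, B2->F, B4->F, B5->T; hits B1=F, B2=F, B3=S, B4=F, B5=T
union over the pool: B1=T, B1=F, B2=T, B2=F, B3=S, B3=E, B4=F, B5=T, B5=F, B6=T
uncovered (2 of 12): B4=T, B6=F
Answer: 2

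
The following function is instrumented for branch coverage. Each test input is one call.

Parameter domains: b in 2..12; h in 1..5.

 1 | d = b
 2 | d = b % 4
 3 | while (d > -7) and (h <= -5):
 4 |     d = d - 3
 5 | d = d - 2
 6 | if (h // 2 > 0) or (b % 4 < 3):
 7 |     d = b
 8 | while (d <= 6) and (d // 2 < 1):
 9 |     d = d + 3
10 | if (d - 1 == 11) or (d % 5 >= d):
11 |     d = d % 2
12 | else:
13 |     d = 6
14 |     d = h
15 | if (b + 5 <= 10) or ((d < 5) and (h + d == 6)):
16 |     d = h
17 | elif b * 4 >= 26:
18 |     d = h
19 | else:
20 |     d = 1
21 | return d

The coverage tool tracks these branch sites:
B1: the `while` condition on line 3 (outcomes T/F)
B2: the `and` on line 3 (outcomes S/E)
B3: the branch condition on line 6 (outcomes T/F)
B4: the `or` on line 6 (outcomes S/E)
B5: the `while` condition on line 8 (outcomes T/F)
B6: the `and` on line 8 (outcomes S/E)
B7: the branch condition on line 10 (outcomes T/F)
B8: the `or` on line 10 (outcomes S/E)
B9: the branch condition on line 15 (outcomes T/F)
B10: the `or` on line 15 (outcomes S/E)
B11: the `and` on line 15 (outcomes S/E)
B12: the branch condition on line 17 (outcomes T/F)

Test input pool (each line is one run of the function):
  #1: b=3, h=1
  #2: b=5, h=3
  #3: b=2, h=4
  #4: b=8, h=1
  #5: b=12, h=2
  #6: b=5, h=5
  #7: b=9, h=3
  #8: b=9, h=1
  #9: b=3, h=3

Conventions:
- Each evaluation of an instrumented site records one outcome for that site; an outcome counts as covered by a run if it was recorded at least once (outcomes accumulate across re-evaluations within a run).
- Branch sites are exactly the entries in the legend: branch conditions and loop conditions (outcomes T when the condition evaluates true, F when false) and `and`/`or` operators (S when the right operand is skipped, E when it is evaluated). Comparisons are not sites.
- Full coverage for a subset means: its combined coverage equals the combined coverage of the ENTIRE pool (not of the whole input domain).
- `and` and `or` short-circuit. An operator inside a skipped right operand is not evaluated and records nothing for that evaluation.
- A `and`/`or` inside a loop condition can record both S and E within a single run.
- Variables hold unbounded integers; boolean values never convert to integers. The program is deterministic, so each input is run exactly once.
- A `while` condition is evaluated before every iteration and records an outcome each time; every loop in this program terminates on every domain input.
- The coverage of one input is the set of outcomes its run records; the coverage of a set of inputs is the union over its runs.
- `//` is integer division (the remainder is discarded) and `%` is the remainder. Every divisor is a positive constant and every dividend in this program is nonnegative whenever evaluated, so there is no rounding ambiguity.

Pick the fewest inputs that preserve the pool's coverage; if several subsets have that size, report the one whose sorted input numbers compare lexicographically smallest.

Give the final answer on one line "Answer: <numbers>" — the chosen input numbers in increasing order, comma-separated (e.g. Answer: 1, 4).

#1 (b=3, h=1) -> covered: B1=F, B2=E, B3=F, B4=E, B5=T, B5=F, B6=E, B7=T, B8=E, B9=T, B10=S
#2 (b=5, h=3) -> covered: B1=F, B2=E, B3=T, B4=S, B5=F, B6=E, B7=F, B8=E, B9=T, B10=S
#3 (b=2, h=4) -> covered: B1=F, B2=E, B3=T, B4=S, B5=F, B6=E, B7=T, B8=E, B9=T, B10=S
#4 (b=8, h=1) -> covered: B1=F, B2=E, B3=T, B4=E, B5=F, B6=S, B7=F, B8=E, B9=F, B10=E, B11=E, B12=T
#5 (b=12, h=2) -> covered: B1=F, B2=E, B3=T, B4=S, B5=F, B6=S, B7=T, B8=S, B9=F, B10=E, B11=E, B12=T
#6 (b=5, h=5) -> covered: B1=F, B2=E, B3=T, B4=S, B5=F, B6=E, B7=F, B8=E, B9=T, B10=S
#7 (b=9, h=3) -> covered: B1=F, B2=E, B3=T, B4=S, B5=F, B6=S, B7=F, B8=E, B9=T, B10=E, B11=E
#8 (b=9, h=1) -> covered: B1=F, B2=E, B3=T, B4=E, B5=F, B6=S, B7=F, B8=E, B9=F, B10=E, B11=E, B12=T
#9 (b=3, h=3) -> covered: B1=F, B2=E, B3=T, B4=S, B5=F, B6=E, B7=T, B8=E, B9=T, B10=S
the full pool covers 20 outcomes: B1=F, B2=E, B3=T, B3=F, B4=S, B4=E, B5=T, B5=F, B6=S, B6=E, B7=T, B7=F, B8=S, B8=E, B9=T, B9=F, B10=S, B10=E, B11=E, B12=T
size 1 is not enough: best union over all size-1 subsets is 12/20
size 2 is not enough: best union over all size-2 subsets is 19/20
inputs {1, 2, 5} (size 3) cover everything; no size-3 subset with a lexicographically smaller index list covers all 20

Answer: 1, 2, 5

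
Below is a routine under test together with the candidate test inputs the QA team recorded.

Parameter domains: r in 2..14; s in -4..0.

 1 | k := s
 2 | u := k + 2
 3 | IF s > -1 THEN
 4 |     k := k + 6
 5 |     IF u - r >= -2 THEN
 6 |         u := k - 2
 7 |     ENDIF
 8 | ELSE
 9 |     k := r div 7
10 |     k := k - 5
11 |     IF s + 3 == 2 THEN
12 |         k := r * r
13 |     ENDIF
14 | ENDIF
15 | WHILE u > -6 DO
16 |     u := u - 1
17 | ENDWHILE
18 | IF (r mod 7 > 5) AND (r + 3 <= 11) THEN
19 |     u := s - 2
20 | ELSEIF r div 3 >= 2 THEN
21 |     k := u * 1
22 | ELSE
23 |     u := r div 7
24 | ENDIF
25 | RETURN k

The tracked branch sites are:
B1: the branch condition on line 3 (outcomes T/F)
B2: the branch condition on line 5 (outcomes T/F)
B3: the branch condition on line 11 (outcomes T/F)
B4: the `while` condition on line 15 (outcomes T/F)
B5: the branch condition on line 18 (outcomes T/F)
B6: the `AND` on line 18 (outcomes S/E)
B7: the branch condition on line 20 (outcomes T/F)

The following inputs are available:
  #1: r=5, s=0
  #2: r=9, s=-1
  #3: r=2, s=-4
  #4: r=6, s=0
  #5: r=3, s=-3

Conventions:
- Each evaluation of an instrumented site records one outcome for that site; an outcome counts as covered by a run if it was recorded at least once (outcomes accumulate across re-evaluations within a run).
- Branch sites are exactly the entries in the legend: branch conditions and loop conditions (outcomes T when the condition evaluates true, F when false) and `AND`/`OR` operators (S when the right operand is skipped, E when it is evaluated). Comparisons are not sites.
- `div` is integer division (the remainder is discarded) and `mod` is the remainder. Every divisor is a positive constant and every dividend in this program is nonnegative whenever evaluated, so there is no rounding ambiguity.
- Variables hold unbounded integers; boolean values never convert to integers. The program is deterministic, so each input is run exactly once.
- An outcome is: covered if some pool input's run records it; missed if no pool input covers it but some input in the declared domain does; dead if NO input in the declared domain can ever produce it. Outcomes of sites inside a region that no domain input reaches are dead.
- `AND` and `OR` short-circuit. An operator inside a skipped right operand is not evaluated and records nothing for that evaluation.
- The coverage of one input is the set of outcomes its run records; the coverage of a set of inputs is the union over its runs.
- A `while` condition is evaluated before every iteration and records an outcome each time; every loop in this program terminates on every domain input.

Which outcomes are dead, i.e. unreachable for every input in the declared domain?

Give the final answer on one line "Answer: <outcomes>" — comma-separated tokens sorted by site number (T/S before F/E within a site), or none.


sweeping the full domain (65 inputs) for each outcome:
  reachable outcomes have witnesses, e.g. B1=T (e.g. r=2, s=0), B1=F (e.g. r=2, s=-4), B2=T (e.g. r=2, s=0), B2=F (e.g. r=5, s=0)
Answer: none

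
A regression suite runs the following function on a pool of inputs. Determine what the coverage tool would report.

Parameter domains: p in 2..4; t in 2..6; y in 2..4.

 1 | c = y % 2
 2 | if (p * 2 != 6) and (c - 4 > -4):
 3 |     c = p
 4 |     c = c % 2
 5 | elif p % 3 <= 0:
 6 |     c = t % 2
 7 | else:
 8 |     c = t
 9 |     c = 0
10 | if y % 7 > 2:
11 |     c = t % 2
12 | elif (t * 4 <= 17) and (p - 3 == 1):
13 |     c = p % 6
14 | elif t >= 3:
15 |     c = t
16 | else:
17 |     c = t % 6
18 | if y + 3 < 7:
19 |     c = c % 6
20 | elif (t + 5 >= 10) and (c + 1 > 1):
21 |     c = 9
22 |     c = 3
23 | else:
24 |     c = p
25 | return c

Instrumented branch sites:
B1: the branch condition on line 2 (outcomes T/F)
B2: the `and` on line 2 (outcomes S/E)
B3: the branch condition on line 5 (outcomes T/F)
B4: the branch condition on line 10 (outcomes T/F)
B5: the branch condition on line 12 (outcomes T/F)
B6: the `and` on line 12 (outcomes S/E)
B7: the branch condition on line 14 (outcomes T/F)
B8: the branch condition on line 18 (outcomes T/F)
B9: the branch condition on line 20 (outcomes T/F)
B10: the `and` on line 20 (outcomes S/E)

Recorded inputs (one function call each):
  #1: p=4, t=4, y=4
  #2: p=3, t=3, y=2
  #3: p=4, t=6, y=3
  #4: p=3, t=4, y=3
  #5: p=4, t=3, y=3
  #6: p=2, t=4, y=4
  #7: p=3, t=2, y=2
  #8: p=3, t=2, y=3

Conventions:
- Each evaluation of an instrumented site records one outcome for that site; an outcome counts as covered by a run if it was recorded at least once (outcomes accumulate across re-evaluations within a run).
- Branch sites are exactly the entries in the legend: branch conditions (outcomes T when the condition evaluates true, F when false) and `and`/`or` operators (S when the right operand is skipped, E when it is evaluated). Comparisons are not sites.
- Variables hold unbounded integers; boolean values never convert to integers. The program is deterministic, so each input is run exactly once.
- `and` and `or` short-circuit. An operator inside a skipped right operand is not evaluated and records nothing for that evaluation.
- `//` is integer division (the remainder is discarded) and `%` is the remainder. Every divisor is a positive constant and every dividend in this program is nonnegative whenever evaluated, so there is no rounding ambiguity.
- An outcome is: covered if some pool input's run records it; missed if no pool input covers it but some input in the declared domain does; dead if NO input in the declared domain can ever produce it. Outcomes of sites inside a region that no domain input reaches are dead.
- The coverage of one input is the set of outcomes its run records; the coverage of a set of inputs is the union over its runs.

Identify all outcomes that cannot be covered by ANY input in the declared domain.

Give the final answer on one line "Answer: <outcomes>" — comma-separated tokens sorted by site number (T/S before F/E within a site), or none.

running all 45 domain inputs and tallying outcomes:
  reachable outcomes have witnesses, e.g. B1=T (e.g. p=2, t=2, y=3), B1=F (e.g. p=2, t=2, y=2), B2=S (e.g. p=3, t=2, y=2), B2=E (e.g. p=2, t=2, y=2)

Answer: none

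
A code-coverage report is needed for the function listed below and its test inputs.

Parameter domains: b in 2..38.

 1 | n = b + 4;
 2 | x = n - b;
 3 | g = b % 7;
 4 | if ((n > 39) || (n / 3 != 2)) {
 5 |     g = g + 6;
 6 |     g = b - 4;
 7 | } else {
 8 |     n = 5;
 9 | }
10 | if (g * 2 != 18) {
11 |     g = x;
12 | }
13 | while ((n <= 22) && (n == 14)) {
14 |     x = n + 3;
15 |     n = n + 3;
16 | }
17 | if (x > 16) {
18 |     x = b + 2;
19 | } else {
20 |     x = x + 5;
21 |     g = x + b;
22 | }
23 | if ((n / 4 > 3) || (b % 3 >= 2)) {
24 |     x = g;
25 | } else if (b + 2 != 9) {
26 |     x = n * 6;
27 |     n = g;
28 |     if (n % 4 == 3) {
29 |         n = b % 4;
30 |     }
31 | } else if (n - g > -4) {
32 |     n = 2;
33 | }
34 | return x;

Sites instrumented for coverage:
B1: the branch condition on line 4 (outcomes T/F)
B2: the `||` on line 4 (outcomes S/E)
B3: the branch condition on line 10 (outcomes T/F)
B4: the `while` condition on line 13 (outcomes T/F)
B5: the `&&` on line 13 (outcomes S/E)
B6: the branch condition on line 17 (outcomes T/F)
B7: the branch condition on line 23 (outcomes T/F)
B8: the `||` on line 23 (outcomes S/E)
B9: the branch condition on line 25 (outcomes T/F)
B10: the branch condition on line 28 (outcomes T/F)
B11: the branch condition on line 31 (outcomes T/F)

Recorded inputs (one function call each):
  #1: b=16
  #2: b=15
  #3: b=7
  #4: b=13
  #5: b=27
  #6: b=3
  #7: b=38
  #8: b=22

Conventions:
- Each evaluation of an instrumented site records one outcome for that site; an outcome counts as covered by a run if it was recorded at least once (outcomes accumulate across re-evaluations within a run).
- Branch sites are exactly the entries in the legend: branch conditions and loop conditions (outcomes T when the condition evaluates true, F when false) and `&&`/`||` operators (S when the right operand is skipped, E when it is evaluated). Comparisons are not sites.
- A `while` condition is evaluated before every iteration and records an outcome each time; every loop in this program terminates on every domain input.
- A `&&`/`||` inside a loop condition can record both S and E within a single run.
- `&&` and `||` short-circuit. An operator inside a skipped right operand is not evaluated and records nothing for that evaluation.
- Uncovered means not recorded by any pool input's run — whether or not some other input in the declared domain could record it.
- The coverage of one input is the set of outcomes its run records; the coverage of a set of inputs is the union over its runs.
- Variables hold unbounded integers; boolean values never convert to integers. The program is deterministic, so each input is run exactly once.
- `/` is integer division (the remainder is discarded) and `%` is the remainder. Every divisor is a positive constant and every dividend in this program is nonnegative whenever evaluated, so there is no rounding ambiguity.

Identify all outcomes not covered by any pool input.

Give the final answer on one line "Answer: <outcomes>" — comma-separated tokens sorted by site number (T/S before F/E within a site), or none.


test 1 (b=16) fires B2->E, B1->T, B3->T, B5->E, B4->F, B6->F, B8->S, B7->T; hits B1=T, B2=E, B3=T, B4=F, B5=E, B6=F, B7=T, B8=S
test 2 (b=15) fires B2->E, B1->T, B3->T, B5->E, B4->F, B6->F, B8->S, B7->T; hits B1=T, B2=E, B3=T, B4=F, B5=E, B6=F, B7=T, B8=S
test 3 (b=7) fires B2->E, B1->T, B3->T, B5->E, B4->F, B6->F, B8->E, B7->F, B9->F, B11->F; hits B1=T, B2=E, B3=T, B4=F, B5=E, B6=F, B7=F, B8=E, B9=F, B11=F
test 4 (b=13) fires B2->E, B1->T, B3->F, B5->E, B4->F, B6->F, B8->S, B7->T; hits B1=T, B2=E, B3=F, B4=F, B5=E, B6=F, B7=T, B8=S
test 5 (b=27) fires B2->E, B1->T, B3->T, B5->S, B4->F, B6->F, B8->S, B7->T; hits B1=T, B2=E, B3=T, B4=F, B5=S, B6=F, B7=T, B8=S
test 6 (b=3) fires B2->E, B1->F, B3->T, B5->E, B4->F, B6->F, B8->E, B7->F, B9->T, B10->F; hits B1=F, B2=E, B3=T, B4=F, B5=E, B6=F, B7=F, B8=E, B9=T, B10=F
test 7 (b=38) fires B2->S, B1->T, B3->T, B5->S, B4->F, B6->F, B8->S, B7->T; hits B1=T, B2=S, B3=T, B4=F, B5=S, B6=F, B7=T, B8=S
test 8 (b=22) fires B2->E, B1->T, B3->T, B5->S, B4->F, B6->F, B8->S, B7->T; hits B1=T, B2=E, B3=T, B4=F, B5=S, B6=F, B7=T, B8=S
union over the pool: B1=T, B1=F, B2=S, B2=E, B3=T, B3=F, B4=F, B5=S, B5=E, B6=F, B7=T, B7=F, B8=S, B8=E, B9=T, B9=F, B10=F, B11=F
uncovered (4 of 22): B4=T, B6=T, B10=T, B11=T
Answer: B4=T, B6=T, B10=T, B11=T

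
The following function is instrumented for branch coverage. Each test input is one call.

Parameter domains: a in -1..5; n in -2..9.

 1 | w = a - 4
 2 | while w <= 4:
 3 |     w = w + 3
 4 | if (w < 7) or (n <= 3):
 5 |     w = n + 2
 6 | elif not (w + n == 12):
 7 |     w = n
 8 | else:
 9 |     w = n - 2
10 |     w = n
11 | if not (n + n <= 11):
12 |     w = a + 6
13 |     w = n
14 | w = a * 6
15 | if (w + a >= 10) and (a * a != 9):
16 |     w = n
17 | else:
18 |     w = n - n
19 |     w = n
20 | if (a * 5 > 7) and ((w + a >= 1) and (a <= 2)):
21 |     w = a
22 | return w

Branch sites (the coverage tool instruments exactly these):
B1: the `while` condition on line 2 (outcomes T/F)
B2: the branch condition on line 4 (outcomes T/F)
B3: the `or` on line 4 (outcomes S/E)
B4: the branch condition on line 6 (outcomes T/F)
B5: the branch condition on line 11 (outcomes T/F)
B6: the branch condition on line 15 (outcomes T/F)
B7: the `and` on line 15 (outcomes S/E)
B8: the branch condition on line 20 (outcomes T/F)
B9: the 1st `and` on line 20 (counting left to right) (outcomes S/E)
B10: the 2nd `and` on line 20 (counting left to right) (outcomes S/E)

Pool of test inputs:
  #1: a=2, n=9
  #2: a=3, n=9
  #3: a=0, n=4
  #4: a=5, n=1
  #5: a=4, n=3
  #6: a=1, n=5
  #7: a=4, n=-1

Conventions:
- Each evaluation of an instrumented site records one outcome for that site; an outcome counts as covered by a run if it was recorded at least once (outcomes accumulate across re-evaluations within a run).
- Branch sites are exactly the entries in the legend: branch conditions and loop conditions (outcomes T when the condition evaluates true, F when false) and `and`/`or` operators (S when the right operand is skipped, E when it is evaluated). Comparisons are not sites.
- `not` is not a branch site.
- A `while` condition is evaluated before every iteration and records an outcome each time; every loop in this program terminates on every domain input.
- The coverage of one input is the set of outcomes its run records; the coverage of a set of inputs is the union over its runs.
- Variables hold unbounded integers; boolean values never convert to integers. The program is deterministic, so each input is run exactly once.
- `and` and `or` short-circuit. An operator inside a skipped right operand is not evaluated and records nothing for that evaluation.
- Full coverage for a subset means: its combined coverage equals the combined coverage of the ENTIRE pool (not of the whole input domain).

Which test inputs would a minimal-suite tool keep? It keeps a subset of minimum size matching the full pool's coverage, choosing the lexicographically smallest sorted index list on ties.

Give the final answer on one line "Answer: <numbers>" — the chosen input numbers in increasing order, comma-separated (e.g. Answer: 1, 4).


input #1, a=2, n=9: events B1->T, B1->T, B1->T, B1->F, B3->E, B2->F, B4->T, B5->T, B7->E, B6->T, B9->E, B10->E, B8->T; outcomes B1=T, B1=F, B2=F, B3=E, B4=T, B5=T, B6=T, B7=E, B8=T, B9=E, B10=E
input #2, a=3, n=9: events B1->T, B1->T, B1->F, B3->S, B2->T, B5->T, B7->E, B6->F, B9->E, B10->E, B8->F; outcomes B1=T, B1=F, B2=T, B3=S, B5=T, B6=F, B7=E, B8=F, B9=E, B10=E
input #3, a=0, n=4: events B1->T, B1->T, B1->T, B1->F, B3->S, B2->T, B5->F, B7->S, B6->F, B9->S, B8->F; outcomes B1=T, B1=F, B2=T, B3=S, B5=F, B6=F, B7=S, B8=F, B9=S
input #4, a=5, n=1: events B1->T, B1->T, B1->F, B3->E, B2->T, B5->F, B7->E, B6->T, B9->E, B10->E, B8->F; outcomes B1=T, B1=F, B2=T, B3=E, B5=F, B6=T, B7=E, B8=F, B9=E, B10=E
input #5, a=4, n=3: events B1->T, B1->T, B1->F, B3->S, B2->T, B5->F, B7->E, B6->T, B9->E, B10->E, B8->F; outcomes B1=T, B1=F, B2=T, B3=S, B5=F, B6=T, B7=E, B8=F, B9=E, B10=E
input #6, a=1, n=5: events B1->T, B1->T, B1->T, B1->F, B3->S, B2->T, B5->F, B7->S, B6->F, B9->S, B8->F; outcomes B1=T, B1=F, B2=T, B3=S, B5=F, B6=F, B7=S, B8=F, B9=S
input #7, a=4, n=-1: events B1->T, B1->T, B1->F, B3->S, B2->T, B5->F, B7->E, B6->T, B9->E, B10->E, B8->F; outcomes B1=T, B1=F, B2=T, B3=S, B5=F, B6=T, B7=E, B8=F, B9=E, B10=E
union over all inputs: B1=T, B1=F, B2=T, B2=F, B3=S, B3=E, B4=T, B5=T, B5=F, B6=T, B6=F, B7=S, B7=E, B8=T, B8=F, B9=S, B9=E, B10=E (18 outcomes)
no size-1 subset reaches all 18 outcomes (best union: 11/18)
at size 2, {1, 3} reaches all 18 outcomes; every lexicographically earlier size-2 subset fails
Answer: 1, 3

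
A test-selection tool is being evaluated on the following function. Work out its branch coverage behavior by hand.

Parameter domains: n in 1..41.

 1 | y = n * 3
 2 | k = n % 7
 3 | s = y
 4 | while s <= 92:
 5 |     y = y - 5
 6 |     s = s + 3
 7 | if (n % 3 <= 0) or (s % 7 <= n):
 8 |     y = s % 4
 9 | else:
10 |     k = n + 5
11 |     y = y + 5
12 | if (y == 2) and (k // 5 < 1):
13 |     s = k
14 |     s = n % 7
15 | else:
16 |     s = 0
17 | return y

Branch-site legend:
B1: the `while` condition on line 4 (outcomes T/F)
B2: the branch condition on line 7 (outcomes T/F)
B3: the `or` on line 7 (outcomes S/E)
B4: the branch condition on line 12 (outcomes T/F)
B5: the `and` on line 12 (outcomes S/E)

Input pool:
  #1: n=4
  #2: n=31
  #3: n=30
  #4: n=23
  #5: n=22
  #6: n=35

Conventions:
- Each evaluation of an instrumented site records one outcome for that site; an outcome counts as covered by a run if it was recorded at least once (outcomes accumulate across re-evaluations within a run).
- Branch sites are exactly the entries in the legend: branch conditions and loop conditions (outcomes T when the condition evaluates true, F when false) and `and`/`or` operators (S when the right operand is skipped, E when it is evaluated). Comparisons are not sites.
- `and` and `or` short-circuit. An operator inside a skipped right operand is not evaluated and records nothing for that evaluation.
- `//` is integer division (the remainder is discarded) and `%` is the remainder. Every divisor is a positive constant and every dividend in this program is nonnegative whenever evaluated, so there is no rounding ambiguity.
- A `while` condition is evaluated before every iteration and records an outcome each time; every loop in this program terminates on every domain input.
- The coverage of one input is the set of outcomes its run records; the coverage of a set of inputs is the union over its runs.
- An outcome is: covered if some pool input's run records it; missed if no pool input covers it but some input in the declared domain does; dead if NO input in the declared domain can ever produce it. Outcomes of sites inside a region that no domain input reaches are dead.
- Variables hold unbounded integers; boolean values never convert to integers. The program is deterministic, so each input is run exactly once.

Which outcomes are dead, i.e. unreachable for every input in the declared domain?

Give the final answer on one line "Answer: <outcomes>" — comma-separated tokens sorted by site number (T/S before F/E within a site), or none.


checking every outcome against all 41 domain inputs:
  reachable outcomes have witnesses, e.g. B1=T (e.g. n=1), B1=F (e.g. n=1), B2=T (e.g. n=2), B2=F (e.g. n=1)
Answer: none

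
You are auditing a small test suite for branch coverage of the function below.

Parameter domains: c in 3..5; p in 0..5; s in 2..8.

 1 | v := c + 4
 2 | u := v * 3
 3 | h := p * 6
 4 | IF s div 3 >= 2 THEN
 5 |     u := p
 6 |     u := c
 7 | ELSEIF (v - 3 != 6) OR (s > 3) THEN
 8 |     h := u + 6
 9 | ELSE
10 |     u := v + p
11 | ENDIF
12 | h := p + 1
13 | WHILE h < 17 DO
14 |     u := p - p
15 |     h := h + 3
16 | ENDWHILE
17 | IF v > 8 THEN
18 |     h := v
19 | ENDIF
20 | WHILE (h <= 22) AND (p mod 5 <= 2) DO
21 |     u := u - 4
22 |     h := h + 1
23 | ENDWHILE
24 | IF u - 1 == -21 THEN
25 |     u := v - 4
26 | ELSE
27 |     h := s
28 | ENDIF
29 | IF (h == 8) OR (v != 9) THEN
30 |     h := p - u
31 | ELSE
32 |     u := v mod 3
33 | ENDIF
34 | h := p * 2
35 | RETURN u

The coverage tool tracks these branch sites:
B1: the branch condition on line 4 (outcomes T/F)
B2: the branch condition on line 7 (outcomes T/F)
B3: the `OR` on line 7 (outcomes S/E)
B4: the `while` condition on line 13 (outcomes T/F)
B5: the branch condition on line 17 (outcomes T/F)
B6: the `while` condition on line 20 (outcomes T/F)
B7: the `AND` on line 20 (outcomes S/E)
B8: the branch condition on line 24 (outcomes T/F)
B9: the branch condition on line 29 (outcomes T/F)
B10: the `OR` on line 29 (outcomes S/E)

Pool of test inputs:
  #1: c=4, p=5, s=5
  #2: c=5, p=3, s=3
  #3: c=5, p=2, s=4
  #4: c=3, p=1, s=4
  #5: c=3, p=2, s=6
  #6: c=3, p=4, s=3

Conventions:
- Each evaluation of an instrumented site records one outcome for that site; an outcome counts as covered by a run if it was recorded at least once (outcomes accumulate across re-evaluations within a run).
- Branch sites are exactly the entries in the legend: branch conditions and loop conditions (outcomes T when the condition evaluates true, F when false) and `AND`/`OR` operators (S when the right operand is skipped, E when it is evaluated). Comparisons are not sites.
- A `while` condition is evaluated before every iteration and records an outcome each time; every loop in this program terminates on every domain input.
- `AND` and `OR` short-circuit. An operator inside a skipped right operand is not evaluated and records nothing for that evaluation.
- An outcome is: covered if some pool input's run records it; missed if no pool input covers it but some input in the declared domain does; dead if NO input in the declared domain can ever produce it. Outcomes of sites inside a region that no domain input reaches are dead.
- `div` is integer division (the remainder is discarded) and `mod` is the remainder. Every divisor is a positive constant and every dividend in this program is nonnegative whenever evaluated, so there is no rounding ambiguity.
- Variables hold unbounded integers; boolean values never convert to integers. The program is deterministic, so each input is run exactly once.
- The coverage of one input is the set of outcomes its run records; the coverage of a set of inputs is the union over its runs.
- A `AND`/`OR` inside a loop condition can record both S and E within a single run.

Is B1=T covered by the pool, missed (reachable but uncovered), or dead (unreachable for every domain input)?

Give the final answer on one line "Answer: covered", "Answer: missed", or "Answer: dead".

B1=T is recorded by pool input(s) 5 -> covered

Answer: covered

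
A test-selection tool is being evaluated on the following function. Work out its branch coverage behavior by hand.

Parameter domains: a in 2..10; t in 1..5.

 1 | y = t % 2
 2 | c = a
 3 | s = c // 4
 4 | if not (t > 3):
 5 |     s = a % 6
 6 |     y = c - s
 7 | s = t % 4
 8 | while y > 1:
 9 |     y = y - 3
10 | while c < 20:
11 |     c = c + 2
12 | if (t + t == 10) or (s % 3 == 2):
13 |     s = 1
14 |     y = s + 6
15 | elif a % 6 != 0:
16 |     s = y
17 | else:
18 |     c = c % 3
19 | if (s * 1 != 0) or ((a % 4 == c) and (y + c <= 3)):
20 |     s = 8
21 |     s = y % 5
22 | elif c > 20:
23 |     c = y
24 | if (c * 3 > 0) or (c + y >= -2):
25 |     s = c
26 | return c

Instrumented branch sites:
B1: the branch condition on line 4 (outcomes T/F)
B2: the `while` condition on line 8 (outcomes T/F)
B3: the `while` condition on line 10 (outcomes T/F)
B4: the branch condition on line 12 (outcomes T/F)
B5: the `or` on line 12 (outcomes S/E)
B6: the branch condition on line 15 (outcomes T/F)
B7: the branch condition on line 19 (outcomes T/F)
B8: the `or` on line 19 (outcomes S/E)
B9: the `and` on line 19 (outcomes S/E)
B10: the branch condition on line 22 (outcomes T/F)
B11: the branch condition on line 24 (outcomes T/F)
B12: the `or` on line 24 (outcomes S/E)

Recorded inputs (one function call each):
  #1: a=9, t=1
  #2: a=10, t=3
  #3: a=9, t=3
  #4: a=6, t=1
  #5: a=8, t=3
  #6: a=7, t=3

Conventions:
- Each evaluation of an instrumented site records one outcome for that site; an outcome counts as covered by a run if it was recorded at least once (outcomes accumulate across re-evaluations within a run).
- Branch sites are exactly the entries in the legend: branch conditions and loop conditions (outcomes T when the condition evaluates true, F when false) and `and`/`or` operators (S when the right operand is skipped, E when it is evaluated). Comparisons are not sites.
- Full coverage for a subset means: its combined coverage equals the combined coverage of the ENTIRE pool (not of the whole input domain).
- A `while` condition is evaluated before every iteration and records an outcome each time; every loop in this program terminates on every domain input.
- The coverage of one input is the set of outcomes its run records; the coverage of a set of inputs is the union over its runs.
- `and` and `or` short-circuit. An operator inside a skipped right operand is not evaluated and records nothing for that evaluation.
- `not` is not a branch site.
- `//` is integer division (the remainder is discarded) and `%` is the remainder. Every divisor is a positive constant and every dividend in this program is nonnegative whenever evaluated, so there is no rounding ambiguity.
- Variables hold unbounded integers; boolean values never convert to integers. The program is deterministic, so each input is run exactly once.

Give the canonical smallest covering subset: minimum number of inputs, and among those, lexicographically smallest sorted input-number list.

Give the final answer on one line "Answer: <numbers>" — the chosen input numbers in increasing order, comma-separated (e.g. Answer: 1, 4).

#1 (a=9, t=1) -> B1->T, B2->T, B2->T, B2->F, B3->T, B3->T, B3->T, B3->T, B3->T, B3->T, B3->F, B5->E, B4->F, B6->T, ...; covered: B1=T, B2=T, B2=F, B3=T, B3=F, B4=F, B5=E, B6=T, B7=F, B8=E, B9=S, B10=T, B11=T, B12=E
#2 (a=10, t=3) -> B1->T, B2->T, B2->T, B2->F, B3->T, B3->T, B3->T, B3->T, B3->T, B3->F, B5->E, B4->F, B6->T, B8->E, ...; covered: B1=T, B2=T, B2=F, B3=T, B3=F, B4=F, B5=E, B6=T, B7=F, B8=E, B9=S, B10=F, B11=T, B12=S
#3 (a=9, t=3) -> B1->T, B2->T, B2->T, B2->F, B3->T, B3->T, B3->T, B3->T, B3->T, B3->T, B3->F, B5->E, B4->F, B6->T, ...; covered: B1=T, B2=T, B2=F, B3=T, B3=F, B4=F, B5=E, B6=T, B7=F, B8=E, B9=S, B10=T, B11=T, B12=E
#4 (a=6, t=1) -> B1->T, B2->T, B2->T, B2->F, B3->T, B3->T, B3->T, B3->T, B3->T, B3->T, B3->T, B3->F, B5->E, B4->F, ...; covered: B1=T, B2=T, B2=F, B3=T, B3=F, B4=F, B5=E, B6=F, B7=T, B8=S, B11=T, B12=S
#5 (a=8, t=3) -> B1->T, B2->T, B2->T, B2->F, B3->T, B3->T, B3->T, B3->T, B3->T, B3->T, B3->F, B5->E, B4->F, B6->T, ...; covered: B1=T, B2=T, B2=F, B3=T, B3=F, B4=F, B5=E, B6=T, B7=F, B8=E, B9=S, B10=F, B11=T, B12=S
#6 (a=7, t=3) -> B1->T, B2->T, B2->T, B2->F, B3->T, B3->T, B3->T, B3->T, B3->T, B3->T, B3->T, B3->F, B5->E, B4->F, ...; covered: B1=T, B2=T, B2=F, B3=T, B3=F, B4=F, B5=E, B6=T, B7=F, B8=E, B9=S, B10=T, B11=T, B12=E
pool-wide coverage (19 outcomes): B1=T, B2=T, B2=F, B3=T, B3=F, B4=F, B5=E, B6=T, B6=F, B7=T, B7=F, B8=S, B8=E, B9=S, B10=T, B10=F, B11=T, B12=S, B12=E
checked all size-1 subsets: none covers 19 outcomes (max 14/19)
checked all size-2 subsets: none covers 19 outcomes (max 18/19)
the canonical winner is {1, 2, 4}: size 3, full 19-outcome coverage, earliest index list among size-3 covers

Answer: 1, 2, 4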